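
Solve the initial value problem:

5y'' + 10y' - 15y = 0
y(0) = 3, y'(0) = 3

General solution: y = C₁e^x + C₂e^(-3x)
Applying ICs: C₁ = 3, C₂ = 0
Particular solution: y = 3e^x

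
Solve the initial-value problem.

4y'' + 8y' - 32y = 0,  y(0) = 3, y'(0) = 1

General solution: y = C₁e^(2x) + C₂e^(-4x)
Applying ICs: C₁ = 13/6, C₂ = 5/6
Particular solution: y = (13/6)e^(2x) + (5/6)e^(-4x)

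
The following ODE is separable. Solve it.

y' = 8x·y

Separating variables and integrating:
ln|y| = 4x^2 + C

General solution: y = Ce^(4x^2)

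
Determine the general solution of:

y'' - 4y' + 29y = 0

Characteristic equation: r² - 4r + 29 = 0
Roots: r = 2 ± 5i (complex conjugates)
General solution: y = e^(2x)(C₁cos(5x) + C₂sin(5x))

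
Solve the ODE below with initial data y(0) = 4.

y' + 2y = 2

General solution: y = 1 + Ce^(-2x)
Applying y(0) = 4: C = 4 - 1 = 3
Particular solution: y = 1 + 3e^(-2x)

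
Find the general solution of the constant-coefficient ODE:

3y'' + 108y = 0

Characteristic equation: 3r² + 108 = 0
Divide by 3: r² + 36 = 0
Roots: r = ±6i (complex conjugates)
General solution: y = C₁cos(6x) + C₂sin(6x)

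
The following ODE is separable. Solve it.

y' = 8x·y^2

Separating variables and integrating:
-1/y = 4x^2 + C

General solution: y^-1 = -4x^2 + C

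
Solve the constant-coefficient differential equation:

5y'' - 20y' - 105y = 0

Characteristic equation: 5r² - 20r - 105 = 0
Divide by 5: r² - 4r - 21 = 0
Roots: r = 7, -3 (distinct real)
General solution: y = C₁e^(7x) + C₂e^(-3x)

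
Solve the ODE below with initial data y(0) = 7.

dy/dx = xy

General solution: y = Ce^(x²/2)
Applying IC y(0) = 7:
Particular solution: y = 7e^(x²/2)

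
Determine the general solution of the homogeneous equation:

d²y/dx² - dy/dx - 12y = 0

Characteristic equation: r² - r - 12 = 0
Roots: r = 4, -3 (distinct real)
General solution: y = C₁e^(4x) + C₂e^(-3x)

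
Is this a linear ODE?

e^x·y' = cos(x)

Yes. Linear (y and its derivatives appear to the first power only, no products of y terms)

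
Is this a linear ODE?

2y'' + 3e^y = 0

No. Nonlinear (e^y is nonlinear in y)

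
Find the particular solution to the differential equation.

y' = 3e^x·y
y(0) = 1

General solution: y = Ce^(3e^x)
Applying IC y(0) = 1:
Particular solution: y = e^(3(e^x - 1))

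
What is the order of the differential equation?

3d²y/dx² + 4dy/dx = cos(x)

The order is 2 (highest derivative is of order 2).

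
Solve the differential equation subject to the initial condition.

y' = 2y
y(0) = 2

General solution: y = Ce^(2x)
Applying IC y(0) = 2:
Particular solution: y = 2e^(2x)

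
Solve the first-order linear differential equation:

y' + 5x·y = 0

Using integrating factor method:

General solution: y = Ce^(-5x^2/2)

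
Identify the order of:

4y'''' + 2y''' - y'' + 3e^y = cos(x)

The order is 4 (highest derivative is of order 4).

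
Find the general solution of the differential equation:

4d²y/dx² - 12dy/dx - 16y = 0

Characteristic equation: 4r² - 12r - 16 = 0
Divide by 4: r² - 3r - 4 = 0
Roots: r = 4, -1 (distinct real)
General solution: y = C₁e^(4x) + C₂e^(-x)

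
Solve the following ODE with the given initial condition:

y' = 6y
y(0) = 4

General solution: y = Ce^(6x)
Applying IC y(0) = 4:
Particular solution: y = 4e^(6x)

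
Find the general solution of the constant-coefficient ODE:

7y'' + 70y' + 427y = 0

Characteristic equation: 7r² + 70r + 427 = 0
Divide by 7: r² + 10r + 61 = 0
Roots: r = -5 ± 6i (complex conjugates)
General solution: y = e^(-5x)(C₁cos(6x) + C₂sin(6x))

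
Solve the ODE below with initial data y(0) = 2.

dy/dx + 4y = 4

General solution: y = 1 + Ce^(-4x)
Applying y(0) = 2: C = 2 - 1 = 1
Particular solution: y = 1 + e^(-4x)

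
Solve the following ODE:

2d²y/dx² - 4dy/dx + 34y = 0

Characteristic equation: 2r² - 4r + 34 = 0
Divide by 2: r² - 2r + 17 = 0
Roots: r = 1 ± 4i (complex conjugates)
General solution: y = e^x(C₁cos(4x) + C₂sin(4x))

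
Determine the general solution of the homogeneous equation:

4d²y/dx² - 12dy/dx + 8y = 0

Characteristic equation: 4r² - 12r + 8 = 0
Divide by 4: r² - 3r + 2 = 0
Roots: r = 1, 2 (distinct real)
General solution: y = C₁e^x + C₂e^(2x)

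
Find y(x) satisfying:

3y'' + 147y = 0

Characteristic equation: 3r² + 147 = 0
Divide by 3: r² + 49 = 0
Roots: r = ±7i (complex conjugates)
General solution: y = C₁cos(7x) + C₂sin(7x)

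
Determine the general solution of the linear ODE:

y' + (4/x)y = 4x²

Using integrating factor method:

General solution: y = (4/7)x^3 + Cx^(-4)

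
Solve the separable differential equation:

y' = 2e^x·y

Separating variables and integrating:
ln|y| = 2e^x + C

General solution: y = Ce^(2e^x)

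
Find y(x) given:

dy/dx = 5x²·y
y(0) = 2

General solution: y = Ce^(5x³/3)
Applying IC y(0) = 2:
Particular solution: y = 2e^(5x³/3)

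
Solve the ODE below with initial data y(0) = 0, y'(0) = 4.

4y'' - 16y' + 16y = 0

General solution: y = (C₁ + C₂x)e^(2x)
Repeated root r = 2
Applying ICs: C₁ = 0, C₂ = 4
Particular solution: y = 4xe^(2x)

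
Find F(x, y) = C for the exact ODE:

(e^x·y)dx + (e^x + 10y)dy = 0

Verify exactness: ∂M/∂y = ∂N/∂x ✓
Find F(x,y) such that ∂F/∂x = M, ∂F/∂y = N
Solution: e^x·y + 5y² = C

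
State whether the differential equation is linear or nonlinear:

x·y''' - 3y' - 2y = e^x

Linear (y and its derivatives appear to the first power only, no products of y terms)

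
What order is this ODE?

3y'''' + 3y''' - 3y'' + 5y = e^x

The order is 4 (highest derivative is of order 4).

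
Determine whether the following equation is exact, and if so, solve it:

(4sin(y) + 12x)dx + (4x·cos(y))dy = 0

Verify exactness: ∂M/∂y = ∂N/∂x ✓
Find F(x,y) such that ∂F/∂x = M, ∂F/∂y = N
Solution: 4x·sin(y) + 6x² = C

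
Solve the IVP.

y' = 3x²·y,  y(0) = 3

General solution: y = Ce^(x³)
Applying IC y(0) = 3:
Particular solution: y = 3e^(x³)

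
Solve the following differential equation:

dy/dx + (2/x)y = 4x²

Using integrating factor method:

General solution: y = (4/5)x^3 + Cx^(-2)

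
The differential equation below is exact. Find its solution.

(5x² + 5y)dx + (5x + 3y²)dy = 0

Verify exactness: ∂M/∂y = ∂N/∂x ✓
Find F(x,y) such that ∂F/∂x = M, ∂F/∂y = N
Solution: 5x³/3 + 5xy + y³ = C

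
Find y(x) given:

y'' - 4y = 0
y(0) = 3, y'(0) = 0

General solution: y = C₁e^(2x) + C₂e^(-2x)
Applying ICs: C₁ = 3/2, C₂ = 3/2
Particular solution: y = (3/2)e^(2x) + (3/2)e^(-2x)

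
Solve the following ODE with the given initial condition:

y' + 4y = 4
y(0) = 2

General solution: y = 1 + Ce^(-4x)
Applying y(0) = 2: C = 2 - 1 = 1
Particular solution: y = 1 + e^(-4x)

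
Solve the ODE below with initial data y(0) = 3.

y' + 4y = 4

General solution: y = 1 + Ce^(-4x)
Applying y(0) = 3: C = 3 - 1 = 2
Particular solution: y = 1 + 2e^(-4x)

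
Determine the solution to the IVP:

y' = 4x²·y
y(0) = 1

General solution: y = Ce^(4x³/3)
Applying IC y(0) = 1:
Particular solution: y = e^(4x³/3)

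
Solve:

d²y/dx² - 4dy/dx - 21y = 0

Characteristic equation: r² - 4r - 21 = 0
Roots: r = 7, -3 (distinct real)
General solution: y = C₁e^(7x) + C₂e^(-3x)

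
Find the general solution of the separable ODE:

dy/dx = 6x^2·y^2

Separating variables and integrating:
-1/y = 2x^3 + C

General solution: y^-1 = -2x^3 + C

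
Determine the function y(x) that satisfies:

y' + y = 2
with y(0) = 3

General solution: y = 2 + Ce^(-x)
Applying y(0) = 3: C = 3 - 2 = 1
Particular solution: y = 2 + e^(-x)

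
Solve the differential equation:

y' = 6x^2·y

Separating variables and integrating:
ln|y| = 2x^3 + C

General solution: y = Ce^(2x^3)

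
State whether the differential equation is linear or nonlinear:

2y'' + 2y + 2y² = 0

Nonlinear (y² term)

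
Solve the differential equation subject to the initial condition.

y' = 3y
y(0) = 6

General solution: y = Ce^(3x)
Applying IC y(0) = 6:
Particular solution: y = 6e^(3x)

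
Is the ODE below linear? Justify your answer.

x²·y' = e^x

Yes. Linear (y and its derivatives appear to the first power only, no products of y terms)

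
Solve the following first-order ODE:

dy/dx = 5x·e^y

Separating variables and integrating:
-e^(-y) = 5x²/2 + C

General solution: y = -ln(C - 5x²/2)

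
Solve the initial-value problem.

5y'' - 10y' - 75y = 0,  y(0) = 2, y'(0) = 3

General solution: y = C₁e^(5x) + C₂e^(-3x)
Applying ICs: C₁ = 9/8, C₂ = 7/8
Particular solution: y = (9/8)e^(5x) + (7/8)e^(-3x)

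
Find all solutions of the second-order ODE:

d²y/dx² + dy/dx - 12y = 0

Characteristic equation: r² + r - 12 = 0
Roots: r = 3, -4 (distinct real)
General solution: y = C₁e^(3x) + C₂e^(-4x)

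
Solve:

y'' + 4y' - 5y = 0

Characteristic equation: r² + 4r - 5 = 0
Roots: r = 1, -5 (distinct real)
General solution: y = C₁e^x + C₂e^(-5x)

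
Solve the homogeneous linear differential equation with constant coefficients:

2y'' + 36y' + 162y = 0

Characteristic equation: 2r² + 36r + 162 = 0
Divide by 2: r² + 18r + 81 = 0
Factored: (r + 9)² = 0
Repeated root: r = -9
General solution: y = (C₁ + C₂x)e^(-9x)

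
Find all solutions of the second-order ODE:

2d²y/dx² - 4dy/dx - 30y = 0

Characteristic equation: 2r² - 4r - 30 = 0
Divide by 2: r² - 2r - 15 = 0
Roots: r = 5, -3 (distinct real)
General solution: y = C₁e^(5x) + C₂e^(-3x)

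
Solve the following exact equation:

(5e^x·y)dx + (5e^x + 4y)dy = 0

Verify exactness: ∂M/∂y = ∂N/∂x ✓
Find F(x,y) such that ∂F/∂x = M, ∂F/∂y = N
Solution: 5e^x·y + 2y² = C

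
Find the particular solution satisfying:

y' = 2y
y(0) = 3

General solution: y = Ce^(2x)
Applying IC y(0) = 3:
Particular solution: y = 3e^(2x)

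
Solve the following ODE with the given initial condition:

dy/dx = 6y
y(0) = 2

General solution: y = Ce^(6x)
Applying IC y(0) = 2:
Particular solution: y = 2e^(6x)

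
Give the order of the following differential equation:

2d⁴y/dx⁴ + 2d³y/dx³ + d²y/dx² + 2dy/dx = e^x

The order is 4 (highest derivative is of order 4).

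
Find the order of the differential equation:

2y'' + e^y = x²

The order is 2 (highest derivative is of order 2).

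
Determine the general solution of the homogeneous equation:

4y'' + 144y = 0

Characteristic equation: 4r² + 144 = 0
Divide by 4: r² + 36 = 0
Roots: r = ±6i (complex conjugates)
General solution: y = C₁cos(6x) + C₂sin(6x)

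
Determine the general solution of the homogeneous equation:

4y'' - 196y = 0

Characteristic equation: 4r² - 196 = 0
Divide by 4: r² - 49 = 0
Roots: r = 7, -7 (distinct real)
General solution: y = C₁e^(7x) + C₂e^(-7x)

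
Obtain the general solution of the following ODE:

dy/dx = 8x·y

Separating variables and integrating:
ln|y| = 4x^2 + C

General solution: y = Ce^(4x^2)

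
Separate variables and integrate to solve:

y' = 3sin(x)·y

Separating variables and integrating:
ln|y| = -3cos(x) + C

General solution: y = Ce^(-3cos(x))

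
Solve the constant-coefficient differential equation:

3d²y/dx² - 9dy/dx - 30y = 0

Characteristic equation: 3r² - 9r - 30 = 0
Divide by 3: r² - 3r - 10 = 0
Roots: r = 5, -2 (distinct real)
General solution: y = C₁e^(5x) + C₂e^(-2x)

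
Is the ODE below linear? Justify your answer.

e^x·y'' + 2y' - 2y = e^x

Yes. Linear (y and its derivatives appear to the first power only, no products of y terms)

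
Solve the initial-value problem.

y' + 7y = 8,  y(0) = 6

General solution: y = 8/7 + Ce^(-7x)
Applying y(0) = 6: C = 6 - 8/7 = 34/7
Particular solution: y = 8/7 + (34/7)e^(-7x)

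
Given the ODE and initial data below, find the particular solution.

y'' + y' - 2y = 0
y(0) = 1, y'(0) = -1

General solution: y = C₁e^x + C₂e^(-2x)
Applying ICs: C₁ = 1/3, C₂ = 2/3
Particular solution: y = (1/3)e^x + (2/3)e^(-2x)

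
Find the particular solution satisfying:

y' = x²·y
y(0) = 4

General solution: y = Ce^(x³/3)
Applying IC y(0) = 4:
Particular solution: y = 4e^(x³/3)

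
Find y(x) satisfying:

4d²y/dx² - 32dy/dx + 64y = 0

Characteristic equation: 4r² - 32r + 64 = 0
Divide by 4: r² - 8r + 16 = 0
Factored: (r - 4)² = 0
Repeated root: r = 4
General solution: y = (C₁ + C₂x)e^(4x)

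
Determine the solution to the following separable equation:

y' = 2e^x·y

Separating variables and integrating:
ln|y| = 2e^x + C

General solution: y = Ce^(2e^x)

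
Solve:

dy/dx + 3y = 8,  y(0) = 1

General solution: y = 8/3 + Ce^(-3x)
Applying y(0) = 1: C = 1 - 8/3 = -5/3
Particular solution: y = 8/3 - (5/3)e^(-3x)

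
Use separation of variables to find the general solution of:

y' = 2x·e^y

Separating variables and integrating:
-e^(-y) = x² + C

General solution: y = -ln(C - x²)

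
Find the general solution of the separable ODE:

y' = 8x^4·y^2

Separating variables and integrating:
-1/y = 8x^5/5 + C

General solution: y^-1 = (-8/5)x^5 + C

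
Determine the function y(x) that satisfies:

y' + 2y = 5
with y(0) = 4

General solution: y = 5/2 + Ce^(-2x)
Applying y(0) = 4: C = 4 - 5/2 = 3/2
Particular solution: y = 5/2 + (3/2)e^(-2x)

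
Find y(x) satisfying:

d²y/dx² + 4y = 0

Characteristic equation: r² + 4 = 0
Roots: r = ±2i (complex conjugates)
General solution: y = C₁cos(2x) + C₂sin(2x)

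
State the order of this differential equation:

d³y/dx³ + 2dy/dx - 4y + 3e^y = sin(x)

The order is 3 (highest derivative is of order 3).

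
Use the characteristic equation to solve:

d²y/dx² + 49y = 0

Characteristic equation: r² + 49 = 0
Roots: r = ±7i (complex conjugates)
General solution: y = C₁cos(7x) + C₂sin(7x)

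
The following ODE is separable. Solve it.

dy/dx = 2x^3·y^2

Separating variables and integrating:
-1/y = x^4/2 + C

General solution: y^-1 = (-1/2)x^4 + C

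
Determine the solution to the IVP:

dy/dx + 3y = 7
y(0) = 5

General solution: y = 7/3 + Ce^(-3x)
Applying y(0) = 5: C = 5 - 7/3 = 8/3
Particular solution: y = 7/3 + (8/3)e^(-3x)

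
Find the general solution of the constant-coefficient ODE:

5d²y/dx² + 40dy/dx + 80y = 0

Characteristic equation: 5r² + 40r + 80 = 0
Divide by 5: r² + 8r + 16 = 0
Factored: (r + 4)² = 0
Repeated root: r = -4
General solution: y = (C₁ + C₂x)e^(-4x)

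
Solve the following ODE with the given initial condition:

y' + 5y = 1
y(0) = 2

General solution: y = 1/5 + Ce^(-5x)
Applying y(0) = 2: C = 2 - 1/5 = 9/5
Particular solution: y = 1/5 + (9/5)e^(-5x)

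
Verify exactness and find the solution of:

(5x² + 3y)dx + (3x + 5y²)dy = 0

Verify exactness: ∂M/∂y = ∂N/∂x ✓
Find F(x,y) such that ∂F/∂x = M, ∂F/∂y = N
Solution: 5x³/3 + 3xy + 5y³/3 = C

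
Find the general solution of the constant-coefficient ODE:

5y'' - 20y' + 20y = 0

Characteristic equation: 5r² - 20r + 20 = 0
Divide by 5: r² - 4r + 4 = 0
Factored: (r - 2)² = 0
Repeated root: r = 2
General solution: y = (C₁ + C₂x)e^(2x)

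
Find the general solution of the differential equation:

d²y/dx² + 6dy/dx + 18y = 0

Characteristic equation: r² + 6r + 18 = 0
Roots: r = -3 ± 3i (complex conjugates)
General solution: y = e^(-3x)(C₁cos(3x) + C₂sin(3x))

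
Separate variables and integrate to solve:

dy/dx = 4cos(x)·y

Separating variables and integrating:
ln|y| = 4sin(x) + C

General solution: y = Ce^(4sin(x))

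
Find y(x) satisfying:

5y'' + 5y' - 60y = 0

Characteristic equation: 5r² + 5r - 60 = 0
Divide by 5: r² + r - 12 = 0
Roots: r = 3, -4 (distinct real)
General solution: y = C₁e^(3x) + C₂e^(-4x)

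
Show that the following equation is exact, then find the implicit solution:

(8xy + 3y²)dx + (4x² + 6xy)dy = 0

Verify exactness: ∂M/∂y = ∂N/∂x ✓
Find F(x,y) such that ∂F/∂x = M, ∂F/∂y = N
Solution: 4x²y + 3xy² = C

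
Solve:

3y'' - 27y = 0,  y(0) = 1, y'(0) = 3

General solution: y = C₁e^(3x) + C₂e^(-3x)
Applying ICs: C₁ = 1, C₂ = 0
Particular solution: y = e^(3x)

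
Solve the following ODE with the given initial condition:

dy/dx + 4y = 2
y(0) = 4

General solution: y = 1/2 + Ce^(-4x)
Applying y(0) = 4: C = 4 - 1/2 = 7/2
Particular solution: y = 1/2 + (7/2)e^(-4x)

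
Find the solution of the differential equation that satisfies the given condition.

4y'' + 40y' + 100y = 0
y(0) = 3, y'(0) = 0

General solution: y = (C₁ + C₂x)e^(-5x)
Repeated root r = -5
Applying ICs: C₁ = 3, C₂ = 15
Particular solution: y = (3 + 15x)e^(-5x)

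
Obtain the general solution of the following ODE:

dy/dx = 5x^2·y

Separating variables and integrating:
ln|y| = 5x^3/3 + C

General solution: y = Ce^(5x^3/3)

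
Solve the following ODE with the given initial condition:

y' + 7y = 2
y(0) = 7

General solution: y = 2/7 + Ce^(-7x)
Applying y(0) = 7: C = 7 - 2/7 = 47/7
Particular solution: y = 2/7 + (47/7)e^(-7x)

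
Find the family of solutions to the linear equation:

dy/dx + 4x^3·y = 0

Using integrating factor method:

General solution: y = Ce^(-x^4)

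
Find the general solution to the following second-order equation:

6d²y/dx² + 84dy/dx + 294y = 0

Characteristic equation: 6r² + 84r + 294 = 0
Divide by 6: r² + 14r + 49 = 0
Factored: (r + 7)² = 0
Repeated root: r = -7
General solution: y = (C₁ + C₂x)e^(-7x)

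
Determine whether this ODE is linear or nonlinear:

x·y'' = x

Linear (y and its derivatives appear to the first power only, no products of y terms)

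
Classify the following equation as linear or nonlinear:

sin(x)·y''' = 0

Linear (y and its derivatives appear to the first power only, no products of y terms)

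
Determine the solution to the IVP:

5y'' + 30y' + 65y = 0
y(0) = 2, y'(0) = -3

General solution: y = e^(-3x)(C₁cos(2x) + C₂sin(2x))
Complex roots r = -3 ± 2i
Applying ICs: C₁ = 2, C₂ = 3/2
Particular solution: y = e^(-3x)(2cos(2x) + (3/2)sin(2x))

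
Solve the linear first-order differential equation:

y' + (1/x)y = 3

Using integrating factor method:

General solution: y = (3/2)x + C/x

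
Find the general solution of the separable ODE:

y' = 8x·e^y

Separating variables and integrating:
-e^(-y) = 4x² + C

General solution: y = -ln(C - 4x²)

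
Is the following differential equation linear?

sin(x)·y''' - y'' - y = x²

Yes. Linear (y and its derivatives appear to the first power only, no products of y terms)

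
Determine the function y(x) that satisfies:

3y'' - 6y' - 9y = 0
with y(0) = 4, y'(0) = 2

General solution: y = C₁e^(3x) + C₂e^(-x)
Applying ICs: C₁ = 3/2, C₂ = 5/2
Particular solution: y = (3/2)e^(3x) + (5/2)e^(-x)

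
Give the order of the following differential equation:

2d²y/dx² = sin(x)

The order is 2 (highest derivative is of order 2).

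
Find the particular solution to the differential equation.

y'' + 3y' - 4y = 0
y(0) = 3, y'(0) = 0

General solution: y = C₁e^x + C₂e^(-4x)
Applying ICs: C₁ = 12/5, C₂ = 3/5
Particular solution: y = (12/5)e^x + (3/5)e^(-4x)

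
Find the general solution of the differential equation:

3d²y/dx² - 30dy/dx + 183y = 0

Characteristic equation: 3r² - 30r + 183 = 0
Divide by 3: r² - 10r + 61 = 0
Roots: r = 5 ± 6i (complex conjugates)
General solution: y = e^(5x)(C₁cos(6x) + C₂sin(6x))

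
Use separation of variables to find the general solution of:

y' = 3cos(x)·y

Separating variables and integrating:
ln|y| = 3sin(x) + C

General solution: y = Ce^(3sin(x))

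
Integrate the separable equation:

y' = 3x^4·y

Separating variables and integrating:
ln|y| = 3x^5/5 + C

General solution: y = Ce^(3x^5/5)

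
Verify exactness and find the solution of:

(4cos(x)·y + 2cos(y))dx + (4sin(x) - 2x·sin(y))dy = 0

Verify exactness: ∂M/∂y = ∂N/∂x ✓
Find F(x,y) such that ∂F/∂x = M, ∂F/∂y = N
Solution: 4sin(x)·y + 2x·cos(y) = C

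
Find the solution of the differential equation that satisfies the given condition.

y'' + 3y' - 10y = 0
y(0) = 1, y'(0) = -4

General solution: y = C₁e^(2x) + C₂e^(-5x)
Applying ICs: C₁ = 1/7, C₂ = 6/7
Particular solution: y = (1/7)e^(2x) + (6/7)e^(-5x)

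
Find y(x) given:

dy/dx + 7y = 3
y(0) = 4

General solution: y = 3/7 + Ce^(-7x)
Applying y(0) = 4: C = 4 - 3/7 = 25/7
Particular solution: y = 3/7 + (25/7)e^(-7x)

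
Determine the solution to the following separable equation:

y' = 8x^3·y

Separating variables and integrating:
ln|y| = 2x^4 + C

General solution: y = Ce^(2x^4)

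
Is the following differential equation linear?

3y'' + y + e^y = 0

No. Nonlinear (e^y is nonlinear in y)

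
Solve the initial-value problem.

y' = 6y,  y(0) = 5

General solution: y = Ce^(6x)
Applying IC y(0) = 5:
Particular solution: y = 5e^(6x)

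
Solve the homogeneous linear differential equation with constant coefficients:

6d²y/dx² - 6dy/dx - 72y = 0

Characteristic equation: 6r² - 6r - 72 = 0
Divide by 6: r² - r - 12 = 0
Roots: r = 4, -3 (distinct real)
General solution: y = C₁e^(4x) + C₂e^(-3x)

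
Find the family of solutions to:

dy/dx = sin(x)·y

Separating variables and integrating:
ln|y| = -cos(x) + C

General solution: y = Ce^(-cos(x))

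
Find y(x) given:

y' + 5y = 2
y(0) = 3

General solution: y = 2/5 + Ce^(-5x)
Applying y(0) = 3: C = 3 - 2/5 = 13/5
Particular solution: y = 2/5 + (13/5)e^(-5x)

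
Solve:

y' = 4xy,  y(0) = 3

General solution: y = Ce^(2x²)
Applying IC y(0) = 3:
Particular solution: y = 3e^(2x²)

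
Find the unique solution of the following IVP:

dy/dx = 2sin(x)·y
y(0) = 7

General solution: y = Ce^(-2cos(x))
Applying IC y(0) = 7:
Particular solution: y = 7e^(2(1-cos(x)))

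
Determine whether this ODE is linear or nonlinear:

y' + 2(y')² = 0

Nonlinear ((y')² term)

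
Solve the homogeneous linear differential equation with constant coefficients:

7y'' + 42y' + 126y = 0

Characteristic equation: 7r² + 42r + 126 = 0
Divide by 7: r² + 6r + 18 = 0
Roots: r = -3 ± 3i (complex conjugates)
General solution: y = e^(-3x)(C₁cos(3x) + C₂sin(3x))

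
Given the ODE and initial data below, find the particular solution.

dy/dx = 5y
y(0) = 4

General solution: y = Ce^(5x)
Applying IC y(0) = 4:
Particular solution: y = 4e^(5x)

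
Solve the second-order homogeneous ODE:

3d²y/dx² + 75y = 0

Characteristic equation: 3r² + 75 = 0
Divide by 3: r² + 25 = 0
Roots: r = ±5i (complex conjugates)
General solution: y = C₁cos(5x) + C₂sin(5x)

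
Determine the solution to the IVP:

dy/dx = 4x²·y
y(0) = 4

General solution: y = Ce^(4x³/3)
Applying IC y(0) = 4:
Particular solution: y = 4e^(4x³/3)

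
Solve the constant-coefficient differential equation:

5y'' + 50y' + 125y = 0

Characteristic equation: 5r² + 50r + 125 = 0
Divide by 5: r² + 10r + 25 = 0
Factored: (r + 5)² = 0
Repeated root: r = -5
General solution: y = (C₁ + C₂x)e^(-5x)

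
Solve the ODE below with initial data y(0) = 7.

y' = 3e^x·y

General solution: y = Ce^(3e^x)
Applying IC y(0) = 7:
Particular solution: y = 7e^(3(e^x - 1))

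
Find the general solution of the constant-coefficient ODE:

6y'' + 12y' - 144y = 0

Characteristic equation: 6r² + 12r - 144 = 0
Divide by 6: r² + 2r - 24 = 0
Roots: r = 4, -6 (distinct real)
General solution: y = C₁e^(4x) + C₂e^(-6x)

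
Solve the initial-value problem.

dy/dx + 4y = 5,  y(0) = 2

General solution: y = 5/4 + Ce^(-4x)
Applying y(0) = 2: C = 2 - 5/4 = 3/4
Particular solution: y = 5/4 + (3/4)e^(-4x)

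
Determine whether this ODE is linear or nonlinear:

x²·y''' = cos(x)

Linear (y and its derivatives appear to the first power only, no products of y terms)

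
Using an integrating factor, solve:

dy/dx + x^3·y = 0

Using integrating factor method:

General solution: y = Ce^(-x^4/4)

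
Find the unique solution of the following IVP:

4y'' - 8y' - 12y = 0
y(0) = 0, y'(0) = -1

General solution: y = C₁e^(3x) + C₂e^(-x)
Applying ICs: C₁ = -1/4, C₂ = 1/4
Particular solution: y = -(1/4)e^(3x) + (1/4)e^(-x)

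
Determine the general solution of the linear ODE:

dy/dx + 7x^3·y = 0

Using integrating factor method:

General solution: y = Ce^(-7x^4/4)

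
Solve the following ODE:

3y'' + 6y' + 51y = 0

Characteristic equation: 3r² + 6r + 51 = 0
Divide by 3: r² + 2r + 17 = 0
Roots: r = -1 ± 4i (complex conjugates)
General solution: y = e^(-x)(C₁cos(4x) + C₂sin(4x))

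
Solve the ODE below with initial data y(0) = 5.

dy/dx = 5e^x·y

General solution: y = Ce^(5e^x)
Applying IC y(0) = 5:
Particular solution: y = 5e^(5(e^x - 1))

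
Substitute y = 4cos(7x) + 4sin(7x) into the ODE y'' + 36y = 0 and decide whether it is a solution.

Verification:
y'' = -196cos(7x) - 196sin(7x)
y'' + 36y ≠ 0 (frequency mismatch: got 49 instead of 36)

No, it is not a solution.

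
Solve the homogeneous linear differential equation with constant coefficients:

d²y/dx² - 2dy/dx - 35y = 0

Characteristic equation: r² - 2r - 35 = 0
Roots: r = 7, -5 (distinct real)
General solution: y = C₁e^(7x) + C₂e^(-5x)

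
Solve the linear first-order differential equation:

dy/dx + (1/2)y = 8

Using integrating factor method:

General solution: y = 16 + Ce^(-x/2)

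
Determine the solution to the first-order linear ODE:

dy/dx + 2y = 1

Using integrating factor method:

General solution: y = 1/2 + Ce^(-2x)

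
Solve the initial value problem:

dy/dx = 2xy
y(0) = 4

General solution: y = Ce^(x²)
Applying IC y(0) = 4:
Particular solution: y = 4e^(x²)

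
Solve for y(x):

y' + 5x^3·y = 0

Using integrating factor method:

General solution: y = Ce^(-5x^4/4)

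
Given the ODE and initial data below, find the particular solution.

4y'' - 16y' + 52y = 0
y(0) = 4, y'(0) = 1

General solution: y = e^(2x)(C₁cos(3x) + C₂sin(3x))
Complex roots r = 2 ± 3i
Applying ICs: C₁ = 4, C₂ = -7/3
Particular solution: y = e^(2x)(4cos(3x) - (7/3)sin(3x))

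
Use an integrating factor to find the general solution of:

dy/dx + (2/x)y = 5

Using integrating factor method:

General solution: y = (5/3)x + Cx^(-2)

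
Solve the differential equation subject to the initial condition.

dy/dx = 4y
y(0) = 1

General solution: y = Ce^(4x)
Applying IC y(0) = 1:
Particular solution: y = e^(4x)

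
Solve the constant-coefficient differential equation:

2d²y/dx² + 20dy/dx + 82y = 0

Characteristic equation: 2r² + 20r + 82 = 0
Divide by 2: r² + 10r + 41 = 0
Roots: r = -5 ± 4i (complex conjugates)
General solution: y = e^(-5x)(C₁cos(4x) + C₂sin(4x))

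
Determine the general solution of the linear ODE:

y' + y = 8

Using integrating factor method:

General solution: y = 8 + Ce^(-x)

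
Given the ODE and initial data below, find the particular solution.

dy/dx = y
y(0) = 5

General solution: y = Ce^x
Applying IC y(0) = 5:
Particular solution: y = 5e^x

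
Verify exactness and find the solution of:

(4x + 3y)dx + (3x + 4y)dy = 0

Verify exactness: ∂M/∂y = ∂N/∂x ✓
Find F(x,y) such that ∂F/∂x = M, ∂F/∂y = N
Solution: 2x² + 3xy + 2y² = C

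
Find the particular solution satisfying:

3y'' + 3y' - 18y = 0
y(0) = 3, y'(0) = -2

General solution: y = C₁e^(2x) + C₂e^(-3x)
Applying ICs: C₁ = 7/5, C₂ = 8/5
Particular solution: y = (7/5)e^(2x) + (8/5)e^(-3x)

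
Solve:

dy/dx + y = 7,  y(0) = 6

General solution: y = 7 + Ce^(-x)
Applying y(0) = 6: C = 6 - 7 = -1
Particular solution: y = 7 - e^(-x)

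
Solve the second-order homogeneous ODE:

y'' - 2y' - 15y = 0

Characteristic equation: r² - 2r - 15 = 0
Roots: r = 5, -3 (distinct real)
General solution: y = C₁e^(5x) + C₂e^(-3x)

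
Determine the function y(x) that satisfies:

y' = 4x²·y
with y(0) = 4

General solution: y = Ce^(4x³/3)
Applying IC y(0) = 4:
Particular solution: y = 4e^(4x³/3)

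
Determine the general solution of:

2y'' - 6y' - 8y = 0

Characteristic equation: 2r² - 6r - 8 = 0
Divide by 2: r² - 3r - 4 = 0
Roots: r = 4, -1 (distinct real)
General solution: y = C₁e^(4x) + C₂e^(-x)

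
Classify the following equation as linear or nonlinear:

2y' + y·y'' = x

Nonlinear (y·y'' term)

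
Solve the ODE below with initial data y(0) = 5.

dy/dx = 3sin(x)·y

General solution: y = Ce^(-3cos(x))
Applying IC y(0) = 5:
Particular solution: y = 5e^(3(1-cos(x)))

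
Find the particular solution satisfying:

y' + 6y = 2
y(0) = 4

General solution: y = 1/3 + Ce^(-6x)
Applying y(0) = 4: C = 4 - 1/3 = 11/3
Particular solution: y = 1/3 + (11/3)e^(-6x)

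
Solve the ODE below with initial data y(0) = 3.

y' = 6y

General solution: y = Ce^(6x)
Applying IC y(0) = 3:
Particular solution: y = 3e^(6x)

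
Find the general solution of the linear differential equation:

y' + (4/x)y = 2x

Using integrating factor method:

General solution: y = (1/3)x^2 + Cx^(-4)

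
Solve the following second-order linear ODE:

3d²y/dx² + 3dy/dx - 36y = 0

Characteristic equation: 3r² + 3r - 36 = 0
Divide by 3: r² + r - 12 = 0
Roots: r = 3, -4 (distinct real)
General solution: y = C₁e^(3x) + C₂e^(-4x)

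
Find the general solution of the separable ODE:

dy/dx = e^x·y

Separating variables and integrating:
ln|y| = e^x + C

General solution: y = Ce^(e^x)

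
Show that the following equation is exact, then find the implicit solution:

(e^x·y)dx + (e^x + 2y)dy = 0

Verify exactness: ∂M/∂y = ∂N/∂x ✓
Find F(x,y) such that ∂F/∂x = M, ∂F/∂y = N
Solution: e^x·y + y² = C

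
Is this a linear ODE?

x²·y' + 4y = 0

Yes. Linear (y and its derivatives appear to the first power only, no products of y terms)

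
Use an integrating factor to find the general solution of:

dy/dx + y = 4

Using integrating factor method:

General solution: y = 4 + Ce^(-x)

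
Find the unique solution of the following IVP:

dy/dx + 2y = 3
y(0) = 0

General solution: y = 3/2 + Ce^(-2x)
Applying y(0) = 0: C = 0 - 3/2 = -3/2
Particular solution: y = 3/2 - (3/2)e^(-2x)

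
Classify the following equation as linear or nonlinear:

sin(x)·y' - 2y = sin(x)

Linear (y and its derivatives appear to the first power only, no products of y terms)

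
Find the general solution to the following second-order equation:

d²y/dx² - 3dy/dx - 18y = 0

Characteristic equation: r² - 3r - 18 = 0
Roots: r = 6, -3 (distinct real)
General solution: y = C₁e^(6x) + C₂e^(-3x)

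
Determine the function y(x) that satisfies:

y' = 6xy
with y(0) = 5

General solution: y = Ce^(3x²)
Applying IC y(0) = 5:
Particular solution: y = 5e^(3x²)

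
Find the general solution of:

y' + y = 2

Using integrating factor method:

General solution: y = 2 + Ce^(-x)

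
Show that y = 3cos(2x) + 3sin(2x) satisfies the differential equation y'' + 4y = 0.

Verification:
y'' = -12cos(2x) - 12sin(2x)
y'' + 4y = 0 ✓

Yes, it is a solution.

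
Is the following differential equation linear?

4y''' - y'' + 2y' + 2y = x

Yes. Linear (y and its derivatives appear to the first power only, no products of y terms)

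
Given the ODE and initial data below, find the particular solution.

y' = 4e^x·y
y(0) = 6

General solution: y = Ce^(4e^x)
Applying IC y(0) = 6:
Particular solution: y = 6e^(4(e^x - 1))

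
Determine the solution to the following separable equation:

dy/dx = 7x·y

Separating variables and integrating:
ln|y| = 7x^2/2 + C

General solution: y = Ce^(7x^2/2)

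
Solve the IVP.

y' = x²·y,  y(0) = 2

General solution: y = Ce^(x³/3)
Applying IC y(0) = 2:
Particular solution: y = 2e^(x³/3)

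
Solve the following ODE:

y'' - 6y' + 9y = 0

Characteristic equation: r² - 6r + 9 = 0
Factored: (r - 3)² = 0
Repeated root: r = 3
General solution: y = (C₁ + C₂x)e^(3x)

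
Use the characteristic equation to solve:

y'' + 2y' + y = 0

Characteristic equation: r² + 2r + 1 = 0
Factored: (r + 1)² = 0
Repeated root: r = -1
General solution: y = (C₁ + C₂x)e^(-x)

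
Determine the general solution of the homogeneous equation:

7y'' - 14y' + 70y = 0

Characteristic equation: 7r² - 14r + 70 = 0
Divide by 7: r² - 2r + 10 = 0
Roots: r = 1 ± 3i (complex conjugates)
General solution: y = e^x(C₁cos(3x) + C₂sin(3x))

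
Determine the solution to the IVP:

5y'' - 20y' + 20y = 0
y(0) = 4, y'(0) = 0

General solution: y = (C₁ + C₂x)e^(2x)
Repeated root r = 2
Applying ICs: C₁ = 4, C₂ = -8
Particular solution: y = (4 - 8x)e^(2x)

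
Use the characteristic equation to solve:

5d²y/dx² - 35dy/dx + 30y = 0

Characteristic equation: 5r² - 35r + 30 = 0
Divide by 5: r² - 7r + 6 = 0
Roots: r = 6, 1 (distinct real)
General solution: y = C₁e^(6x) + C₂e^x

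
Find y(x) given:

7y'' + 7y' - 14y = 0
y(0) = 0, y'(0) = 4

General solution: y = C₁e^x + C₂e^(-2x)
Applying ICs: C₁ = 4/3, C₂ = -4/3
Particular solution: y = (4/3)e^x - (4/3)e^(-2x)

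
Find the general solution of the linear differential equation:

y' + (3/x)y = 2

Using integrating factor method:

General solution: y = (1/2)x + Cx^(-3)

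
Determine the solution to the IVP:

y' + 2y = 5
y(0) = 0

General solution: y = 5/2 + Ce^(-2x)
Applying y(0) = 0: C = 0 - 5/2 = -5/2
Particular solution: y = 5/2 - (5/2)e^(-2x)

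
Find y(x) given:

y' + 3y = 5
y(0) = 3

General solution: y = 5/3 + Ce^(-3x)
Applying y(0) = 3: C = 3 - 5/3 = 4/3
Particular solution: y = 5/3 + (4/3)e^(-3x)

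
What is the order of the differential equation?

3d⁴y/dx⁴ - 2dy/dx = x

The order is 4 (highest derivative is of order 4).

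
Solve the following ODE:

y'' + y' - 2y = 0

Characteristic equation: r² + r - 2 = 0
Roots: r = 1, -2 (distinct real)
General solution: y = C₁e^x + C₂e^(-2x)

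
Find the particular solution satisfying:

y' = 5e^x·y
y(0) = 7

General solution: y = Ce^(5e^x)
Applying IC y(0) = 7:
Particular solution: y = 7e^(5(e^x - 1))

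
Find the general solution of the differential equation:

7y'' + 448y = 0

Characteristic equation: 7r² + 448 = 0
Divide by 7: r² + 64 = 0
Roots: r = ±8i (complex conjugates)
General solution: y = C₁cos(8x) + C₂sin(8x)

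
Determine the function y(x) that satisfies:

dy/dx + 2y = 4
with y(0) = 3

General solution: y = 2 + Ce^(-2x)
Applying y(0) = 3: C = 3 - 2 = 1
Particular solution: y = 2 + e^(-2x)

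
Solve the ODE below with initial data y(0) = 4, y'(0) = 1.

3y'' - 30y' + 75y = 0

General solution: y = (C₁ + C₂x)e^(5x)
Repeated root r = 5
Applying ICs: C₁ = 4, C₂ = -19
Particular solution: y = (4 - 19x)e^(5x)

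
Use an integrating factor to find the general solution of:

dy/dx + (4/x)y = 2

Using integrating factor method:

General solution: y = (2/5)x + Cx^(-4)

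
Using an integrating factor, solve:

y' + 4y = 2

Using integrating factor method:

General solution: y = 1/2 + Ce^(-4x)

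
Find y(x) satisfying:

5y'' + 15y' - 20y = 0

Characteristic equation: 5r² + 15r - 20 = 0
Divide by 5: r² + 3r - 4 = 0
Roots: r = 1, -4 (distinct real)
General solution: y = C₁e^x + C₂e^(-4x)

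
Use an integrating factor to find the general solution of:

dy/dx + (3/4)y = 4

Using integrating factor method:

General solution: y = 16/3 + Ce^(-3x/4)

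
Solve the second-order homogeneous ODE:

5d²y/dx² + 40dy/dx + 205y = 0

Characteristic equation: 5r² + 40r + 205 = 0
Divide by 5: r² + 8r + 41 = 0
Roots: r = -4 ± 5i (complex conjugates)
General solution: y = e^(-4x)(C₁cos(5x) + C₂sin(5x))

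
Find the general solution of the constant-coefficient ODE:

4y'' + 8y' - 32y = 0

Characteristic equation: 4r² + 8r - 32 = 0
Divide by 4: r² + 2r - 8 = 0
Roots: r = 2, -4 (distinct real)
General solution: y = C₁e^(2x) + C₂e^(-4x)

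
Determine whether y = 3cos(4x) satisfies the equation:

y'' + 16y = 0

Verification:
y'' = -48cos(4x)
y'' + 16y = 0 ✓

Yes, it is a solution.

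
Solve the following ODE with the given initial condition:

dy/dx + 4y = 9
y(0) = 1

General solution: y = 9/4 + Ce^(-4x)
Applying y(0) = 1: C = 1 - 9/4 = -5/4
Particular solution: y = 9/4 - (5/4)e^(-4x)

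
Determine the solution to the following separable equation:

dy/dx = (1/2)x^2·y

Separating variables and integrating:
ln|y| = x^3/6 + C

General solution: y = Ce^(x^3/6)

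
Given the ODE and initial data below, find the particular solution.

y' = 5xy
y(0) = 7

General solution: y = Ce^(5x²/2)
Applying IC y(0) = 7:
Particular solution: y = 7e^(5x²/2)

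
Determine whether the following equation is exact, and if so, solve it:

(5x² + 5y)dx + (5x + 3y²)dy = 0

Verify exactness: ∂M/∂y = ∂N/∂x ✓
Find F(x,y) such that ∂F/∂x = M, ∂F/∂y = N
Solution: 5x³/3 + 5xy + y³ = C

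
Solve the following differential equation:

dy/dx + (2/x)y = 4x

Using integrating factor method:

General solution: y = x^2 + Cx^(-2)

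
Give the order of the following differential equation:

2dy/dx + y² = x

The order is 1 (highest derivative is of order 1).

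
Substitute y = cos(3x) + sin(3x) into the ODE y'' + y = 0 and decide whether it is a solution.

Verification:
y'' = -9cos(3x) - 9sin(3x)
y'' + y ≠ 0 (frequency mismatch: got 9 instead of 1)

No, it is not a solution.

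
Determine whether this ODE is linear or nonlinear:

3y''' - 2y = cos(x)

Linear (y and its derivatives appear to the first power only, no products of y terms)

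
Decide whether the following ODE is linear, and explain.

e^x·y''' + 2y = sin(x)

Linear (y and its derivatives appear to the first power only, no products of y terms)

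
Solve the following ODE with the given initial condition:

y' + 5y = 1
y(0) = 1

General solution: y = 1/5 + Ce^(-5x)
Applying y(0) = 1: C = 1 - 1/5 = 4/5
Particular solution: y = 1/5 + (4/5)e^(-5x)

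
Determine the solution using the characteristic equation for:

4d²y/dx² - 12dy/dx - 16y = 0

Characteristic equation: 4r² - 12r - 16 = 0
Divide by 4: r² - 3r - 4 = 0
Roots: r = 4, -1 (distinct real)
General solution: y = C₁e^(4x) + C₂e^(-x)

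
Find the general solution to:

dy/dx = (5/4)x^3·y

Separating variables and integrating:
ln|y| = 5x^4/16 + C

General solution: y = Ce^(5x^4/16)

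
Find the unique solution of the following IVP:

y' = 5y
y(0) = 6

General solution: y = Ce^(5x)
Applying IC y(0) = 6:
Particular solution: y = 6e^(5x)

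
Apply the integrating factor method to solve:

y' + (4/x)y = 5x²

Using integrating factor method:

General solution: y = (5/7)x^3 + Cx^(-4)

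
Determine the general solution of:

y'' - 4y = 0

Characteristic equation: r² - 4 = 0
Roots: r = 2, -2 (distinct real)
General solution: y = C₁e^(2x) + C₂e^(-2x)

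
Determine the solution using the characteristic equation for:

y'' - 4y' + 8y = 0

Characteristic equation: r² - 4r + 8 = 0
Roots: r = 2 ± 2i (complex conjugates)
General solution: y = e^(2x)(C₁cos(2x) + C₂sin(2x))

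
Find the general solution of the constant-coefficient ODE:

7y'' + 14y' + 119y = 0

Characteristic equation: 7r² + 14r + 119 = 0
Divide by 7: r² + 2r + 17 = 0
Roots: r = -1 ± 4i (complex conjugates)
General solution: y = e^(-x)(C₁cos(4x) + C₂sin(4x))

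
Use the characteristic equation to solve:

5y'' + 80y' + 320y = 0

Characteristic equation: 5r² + 80r + 320 = 0
Divide by 5: r² + 16r + 64 = 0
Factored: (r + 8)² = 0
Repeated root: r = -8
General solution: y = (C₁ + C₂x)e^(-8x)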